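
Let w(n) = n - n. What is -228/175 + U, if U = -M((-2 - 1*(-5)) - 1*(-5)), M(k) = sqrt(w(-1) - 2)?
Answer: -228/175 - I*sqrt(2) ≈ -1.3029 - 1.4142*I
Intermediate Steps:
w(n) = 0
M(k) = I*sqrt(2) (M(k) = sqrt(0 - 2) = sqrt(-2) = I*sqrt(2))
U = -I*sqrt(2) ≈ -1.4142*I
-228/175 + U = -228/175 - I*sqrt(2)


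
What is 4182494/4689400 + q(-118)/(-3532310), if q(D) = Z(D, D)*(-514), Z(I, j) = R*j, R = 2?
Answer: 710251120177/828220725700 ≈ 0.85756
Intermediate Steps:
Z(I, j) = 2*j
q(D) = -1028*D (q(D) = (2*D)*(-514) = -1028*D)
4182494/4689400 + q(-118)/(-3532310) = 4182494/4689400 - 1028*(-118)/(-3532310) = 4182494*(1/4689400) + 121304*(-1/3532310) = 2091247/2344700 - 60652/1766155 = 710251120177/828220725700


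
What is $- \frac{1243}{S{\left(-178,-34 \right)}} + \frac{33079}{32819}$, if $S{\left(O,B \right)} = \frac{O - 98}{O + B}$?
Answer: $- \frac{2159800450}{2264511} \approx -953.76$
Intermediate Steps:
$S{\left(O,B \right)} = \frac{-98 + O}{B + O}$
$- \frac{1243}{S{\left(-178,-34 \right)}} + \frac{33079}{32819} = - \frac{1243}{\frac{1}{-34 - 178} \left(-98 - 178\right)} + \frac{33079}{32819} = - \frac{1243}{\frac{1}{-212} \left(-276\right)} + 33079 \cdot \frac{1}{32819} = - \frac{1243}{\left(- \frac{1}{212}\right) \left(-276\right)} + \frac{33079}{32819} = - \frac{1243}{\frac{69}{53}} + \frac{33079}{32819} = \left(-1243\right) \frac{53}{69} + \frac{33079}{32819} = - \frac{65879}{69} + \frac{33079}{32819} = - \frac{2159800450}{2264511}$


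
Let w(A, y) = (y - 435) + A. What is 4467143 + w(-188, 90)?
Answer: 4466610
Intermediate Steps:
w(A, y) = -435 + A + y (w(A, y) = (-435 + y) + A = -435 + A + y)
4467143 + w(-188, 90) = 4467143 + (-435 - 188 + 90) = 4467143 - 533 = 4466610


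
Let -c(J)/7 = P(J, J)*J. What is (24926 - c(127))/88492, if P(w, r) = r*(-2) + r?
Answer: -87977/88492 ≈ -0.99418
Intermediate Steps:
P(w, r) = -r (P(w, r) = -2*r + r = -r)
c(J) = 7*J**2 (c(J) = -7*(-J)*J = -(-7)*J**2 = 7*J**2)
(24926 - c(127))/88492 = (24926 - 7*127**2)/88492 = (24926 - 7*16129)*(1/88492) = (24926 - 1*112903)*(1/88492) = (24926 - 112903)*(1/88492) = -87977*1/88492 = -87977/88492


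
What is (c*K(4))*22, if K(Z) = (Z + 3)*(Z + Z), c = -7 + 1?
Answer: -7392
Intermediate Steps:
c = -6
K(Z) = 2*Z*(3 + Z) (K(Z) = (3 + Z)*(2*Z) = 2*Z*(3 + Z))
(c*K(4))*22 = -12*4*(3 + 4)*22 = -12*4*7*22 = -6*56*22 = -336*22 = -7392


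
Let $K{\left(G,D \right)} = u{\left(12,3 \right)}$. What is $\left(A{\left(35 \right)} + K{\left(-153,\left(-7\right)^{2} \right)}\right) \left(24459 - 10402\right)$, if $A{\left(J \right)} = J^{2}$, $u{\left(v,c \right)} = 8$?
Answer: $17332281$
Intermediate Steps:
$K{\left(G,D \right)} = 8$
$\left(A{\left(35 \right)} + K{\left(-153,\left(-7\right)^{2} \right)}\right) \left(24459 - 10402\right) = \left(35^{2} + 8\right) \left(24459 - 10402\right) = \left(1225 + 8\right) 14057 = 1233 \cdot 14057 = 17332281$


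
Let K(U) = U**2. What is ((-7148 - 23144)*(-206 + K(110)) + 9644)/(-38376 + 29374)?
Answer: 180141702/4501 ≈ 40023.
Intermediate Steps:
((-7148 - 23144)*(-206 + K(110)) + 9644)/(-38376 + 29374) = ((-7148 - 23144)*(-206 + 110**2) + 9644)/(-38376 + 29374) = (-30292*(-206 + 12100) + 9644)/(-9002) = (-30292*11894 + 9644)*(-1/9002) = (-360293048 + 9644)*(-1/9002) = -360283404*(-1/9002) = 180141702/4501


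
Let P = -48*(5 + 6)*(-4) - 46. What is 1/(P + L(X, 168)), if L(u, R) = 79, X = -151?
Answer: 1/2145 ≈ 0.00046620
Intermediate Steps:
P = 2066 (P = -528*(-4) - 46 = -48*(-44) - 46 = 2112 - 46 = 2066)
1/(P + L(X, 168)) = 1/(2066 + 79) = 1/2145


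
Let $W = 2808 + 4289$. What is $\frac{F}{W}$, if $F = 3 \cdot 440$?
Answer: $\frac{1320}{7097} \approx 0.18599$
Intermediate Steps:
$W = 7097$
$F = 1320$
$\frac{F}{W} = \frac{1320}{7097}$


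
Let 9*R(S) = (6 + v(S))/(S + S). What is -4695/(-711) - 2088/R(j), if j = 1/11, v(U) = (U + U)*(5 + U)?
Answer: -48335009/99303 ≈ -486.74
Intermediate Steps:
v(U) = 2*U*(5 + U) (v(U) = (2*U)*(5 + U) = 2*U*(5 + U))
j = 1/11 ≈ 0.090909
R(S) = (6 + 2*S*(5 + S))/(18*S) (R(S) = ((6 + 2*S*(5 + S))/(S + S))/9 = ((6 + 2*S*(5 + S))/((2*S)))/9 = ((6 + 2*S*(5 + S))*(1/(2*S)))/9 = ((6 + 2*S*(5 + S))/(2*S))/9 = (6 + 2*S*(5 + S))/(18*S))
-4695/(-711) - 2088/R(j) = -4695/(-711) - 2088*9/(11*(3 + (5 + 1/11)/11)) = -4695*(-1/711) - 2088*9/(11*(3 + (1/11)*(56/11))) = 1565/237 - 2088*9/(11*(3 + 56/121)) = 1565/237 - 2088/((⅑)*11*(419/121)) = 1565/237 - 2088/419/99 = 1565/237 - 2088*99/419 = 1565/237 - 206712/419 = -48335009/99303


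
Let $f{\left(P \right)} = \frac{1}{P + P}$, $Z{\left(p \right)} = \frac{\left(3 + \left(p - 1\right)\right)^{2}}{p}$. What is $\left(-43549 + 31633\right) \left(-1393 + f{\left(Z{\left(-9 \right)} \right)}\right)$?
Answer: $\frac{813404034}{49} \approx 1.66 \cdot 10^{7}$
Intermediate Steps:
$Z{\left(p \right)} = \frac{\left(2 + p\right)^{2}}{p}$ ($Z{\left(p \right)} = \frac{\left(3 + \left(-1 + p\right)\right)^{2}}{p} = \frac{\left(2 + p\right)^{2}}{p}$)
$f{\left(P \right)} = \frac{1}{2 P}$
$\left(-43549 + 31633\right) \left(-1393 + f{\left(Z{\left(-9 \right)} \right)}\right) = \left(-43549 + 31633\right) \left(-1393 + \frac{1}{2 \frac{\left(2 - 9\right)^{2}}{-9}}\right) = - 11916 \left(-1393 + \frac{1}{2 \left(- \frac{\left(-7\right)^{2}}{9}\right)}\right) = - 11916 \left(-1393 + \frac{1}{2 \left(\left(- \frac{1}{9}\right) 49\right)}\right) = - 11916 \left(-1393 + \frac{1}{2 \left(- \frac{49}{9}\right)}\right) = - 11916 \left(-1393 + \frac{1}{2} \left(- \frac{9}{49}\right)\right) = - 11916 \left(-1393 - \frac{9}{98}\right) = \left(-11916\right) \left(- \frac{136523}{98}\right) = \frac{813404034}{49}$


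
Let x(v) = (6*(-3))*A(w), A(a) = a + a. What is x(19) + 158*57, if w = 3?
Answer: 8898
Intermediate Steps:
A(a) = 2*a
x(v) = -108 (x(v) = (6*(-3))*(2*3) = -18*6 = -108)
x(19) + 158*57 = -108 + 158*57 = -108 + 9006 = 8898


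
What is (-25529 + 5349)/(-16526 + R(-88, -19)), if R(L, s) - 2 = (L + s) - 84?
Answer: 4036/3343 ≈ 1.2073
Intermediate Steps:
R(L, s) = -82 + L + s (R(L, s) = 2 + ((L + s) - 84) = 2 + (-84 + L + s) = -82 + L + s)
(-25529 + 5349)/(-16526 + R(-88, -19)) = (-25529 + 5349)/(-16526 + (-82 - 88 - 19)) = -20180/(-16526 - 189) = -20180/(-16715) = -20180*(-1/16715) = 4036/3343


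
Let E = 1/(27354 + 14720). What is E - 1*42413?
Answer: -1784484561/42074 ≈ -42413.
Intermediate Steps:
E = 1/42074 ≈ 2.3768e-5
E - 1*42413 = 1/42074 - 1*42413 = 1/42074 - 42413 = -1784484561/42074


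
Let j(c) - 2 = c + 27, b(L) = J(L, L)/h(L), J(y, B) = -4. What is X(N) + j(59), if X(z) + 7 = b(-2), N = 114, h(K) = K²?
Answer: 80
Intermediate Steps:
b(L) = -4/L²
j(c) = 29 + c (j(c) = 2 + (c + 27) = 2 + (27 + c) = 29 + c)
X(z) = -8 (X(z) = -7 - 4/(-2)² = -7 - 4*¼ = -7 - 1 = -8)
X(N) + j(59) = -8 + (29 + 59) = -8 + 88 = 80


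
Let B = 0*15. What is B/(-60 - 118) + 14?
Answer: 14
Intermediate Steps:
B = 0
B/(-60 - 118) + 14 = 0/(-60 - 118) + 14 = 0/(-178) + 14 = 0*(-1/178) + 14 = 0 + 14 = 14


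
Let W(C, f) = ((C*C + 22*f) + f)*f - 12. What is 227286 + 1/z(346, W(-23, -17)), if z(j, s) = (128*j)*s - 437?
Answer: 23735827227725/104431541 ≈ 2.2729e+5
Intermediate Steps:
W(C, f) = -12 + f*(C² + 23*f) (W(C, f) = ((C² + 22*f) + f)*f - 12 = (C² + 23*f)*f - 12 = f*(C² + 23*f) - 12 = -12 + f*(C² + 23*f))
z(j, s) = -437 + 128*j*s (z(j, s) = 128*j*s - 437 = -437 + 128*j*s)
227286 + 1/z(346, W(-23, -17)) = 227286 + 1/(-437 + 128*346*(-12 + 23*(-17)² - 17*(-23)²)) = 227286 + 1/(-437 + 128*346*(-12 + 23*289 - 17*529)) = 227286 + 1/(-437 + 128*346*(-12 + 6647 - 8993)) = 227286 + 1/(-437 + 128*346*(-2358)) = 227286 + 1/(-437 - 104431104) = 227286 + 1/(-104431541) = 227286 - 1/104431541 = 23735827227725/104431541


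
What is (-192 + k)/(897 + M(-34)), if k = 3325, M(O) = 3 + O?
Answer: 3133/866 ≈ 3.6178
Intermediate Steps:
(-192 + k)/(897 + M(-34)) = (-192 + 3325)/(897 + (3 - 34)) = 3133/(897 - 31) = 3133/866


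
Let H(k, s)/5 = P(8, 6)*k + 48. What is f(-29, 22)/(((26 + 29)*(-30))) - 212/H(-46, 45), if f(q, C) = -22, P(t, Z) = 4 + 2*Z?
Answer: 967/12900 ≈ 0.074961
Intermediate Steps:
H(k, s) = 240 + 80*k (H(k, s) = 5*((4 + 2*6)*k + 48) = 5*((4 + 12)*k + 48) = 5*(16*k + 48) = 5*(48 + 16*k) = 240 + 80*k)
f(-29, 22)/(((26 + 29)*(-30))) - 212/H(-46, 45) = -22*(-1/(30*(26 + 29))) - 212/(240 + 80*(-46)) = -22/(55*(-30)) - 212/(240 - 3680) = -22/(-1650) - 212/(-3440) = -22*(-1/1650) - 212*(-1/3440) = 1/75 + 53/860 = 967/12900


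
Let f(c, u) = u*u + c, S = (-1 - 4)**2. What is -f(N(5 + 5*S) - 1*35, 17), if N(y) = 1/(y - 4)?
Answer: -32005/126 ≈ -254.01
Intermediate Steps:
S = 25 (S = (-5)**2 = 25)
N(y) = 1/(-4 + y)
f(c, u) = c + u**2 (f(c, u) = u**2 + c = c + u**2)
-f(N(5 + 5*S) - 1*35, 17) = -((1/(-4 + (5 + 5*25)) - 1*35) + 17**2) = -((1/(-4 + (5 + 125)) - 35) + 289) = -((1/(-4 + 130) - 35) + 289) = -((1/126 - 35) + 289) = -(-4409/126 + 289) = -1*32005/126 = -32005/126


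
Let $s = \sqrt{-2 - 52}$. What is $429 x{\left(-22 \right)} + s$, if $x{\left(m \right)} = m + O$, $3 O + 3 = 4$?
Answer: $-9295 + 3 i \sqrt{6} \approx -9295.0 + 7.3485 i$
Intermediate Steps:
$O = \frac{1}{3}$ ($O = -1 + \frac{1}{3} \cdot 4 = -1 + \frac{4}{3} = \frac{1}{3} \approx 0.33333$)
$x{\left(m \right)} = \frac{1}{3} + m$ ($x{\left(m \right)} = m + \frac{1}{3} = \frac{1}{3} + m$)
$s = 3 i \sqrt{6}$ ($s = \sqrt{-54} = 3 i \sqrt{6} \approx 7.3485 i$)
$429 x{\left(-22 \right)} + s = 429 \left(\frac{1}{3} - 22\right) + 3 i \sqrt{6} = 429 \left(- \frac{65}{3}\right) + 3 i \sqrt{6} = -9295 + 3 i \sqrt{6}$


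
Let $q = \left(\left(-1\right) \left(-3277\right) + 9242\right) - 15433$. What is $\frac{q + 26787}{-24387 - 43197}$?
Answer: $- \frac{23873}{67584} \approx -0.35323$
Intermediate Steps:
$q = -2914$ ($q = \left(3277 + 9242\right) - 15433 = 12519 - 15433 = -2914$)
$\frac{q + 26787}{-24387 - 43197} = \frac{-2914 + 26787}{-24387 - 43197} = \frac{23873}{-67584} = 23873 \left(- \frac{1}{67584}\right) = - \frac{23873}{67584}$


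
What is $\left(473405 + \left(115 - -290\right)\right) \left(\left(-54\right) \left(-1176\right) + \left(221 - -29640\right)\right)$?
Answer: $44237270650$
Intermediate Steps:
$\left(473405 + \left(115 - -290\right)\right) \left(\left(-54\right) \left(-1176\right) + \left(221 - -29640\right)\right) = \left(473405 + \left(115 + 290\right)\right) \left(63504 + \left(221 + 29640\right)\right) = \left(473405 + 405\right) \left(63504 + 29861\right) = 473810 \cdot 93365 = 44237270650$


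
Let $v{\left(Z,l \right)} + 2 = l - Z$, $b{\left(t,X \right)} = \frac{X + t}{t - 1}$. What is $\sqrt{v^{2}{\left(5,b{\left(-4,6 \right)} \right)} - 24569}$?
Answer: $\frac{2 i \sqrt{153214}}{5} \approx 156.57 i$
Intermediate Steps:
$b{\left(t,X \right)} = \frac{X + t}{-1 + t}$
$v{\left(Z,l \right)} = -2 + l - Z$ ($v{\left(Z,l \right)} = -2 - \left(Z - l\right) = -2 + l - Z$)
$\sqrt{v^{2}{\left(5,b{\left(-4,6 \right)} \right)} - 24569} = \sqrt{\left(-2 + \frac{6 - 4}{-1 - 4} - 5\right)^{2} - 24569} = \sqrt{\left(-2 + \frac{1}{-5} \cdot 2 - 5\right)^{2} - 24569} = \sqrt{\left(-2 - \frac{2}{5} - 5\right)^{2} - 24569} = \sqrt{\left(- \frac{37}{5}\right)^{2} - 24569} = \sqrt{\frac{1369}{25} - 24569} = \sqrt{- \frac{612856}{25}} = \frac{2 i \sqrt{153214}}{5}$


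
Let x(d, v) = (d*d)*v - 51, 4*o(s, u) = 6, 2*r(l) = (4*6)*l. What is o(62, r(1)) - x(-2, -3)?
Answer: 129/2 ≈ 64.500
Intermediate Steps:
r(l) = 12*l (r(l) = ((4*6)*l)/2 = (24*l)/2 = 12*l)
o(s, u) = 3/2 (o(s, u) = (¼)*6 = 3/2)
x(d, v) = -51 + v*d² (x(d, v) = d²*v - 51 = v*d² - 51 = -51 + v*d²)
o(62, r(1)) - x(-2, -3) = 3/2 - (-51 - 3*(-2)²) = 3/2 - (-51 - 3*4) = 3/2 - (-51 - 12) = 3/2 - 1*(-63) = 3/2 + 63 = 129/2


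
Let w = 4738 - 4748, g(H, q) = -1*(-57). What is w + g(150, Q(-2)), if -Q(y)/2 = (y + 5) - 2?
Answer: 47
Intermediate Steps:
Q(y) = -6 - 2*y (Q(y) = -2*((y + 5) - 2) = -2*((5 + y) - 2) = -2*(3 + y) = -6 - 2*y)
g(H, q) = 57
w = -10
w + g(150, Q(-2)) = -10 + 57 = 47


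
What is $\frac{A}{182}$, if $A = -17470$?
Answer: $- \frac{8735}{91} \approx -95.989$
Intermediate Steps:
$\frac{A}{182} = \frac{1}{182} \left(-17470\right) = - \frac{8735}{91}$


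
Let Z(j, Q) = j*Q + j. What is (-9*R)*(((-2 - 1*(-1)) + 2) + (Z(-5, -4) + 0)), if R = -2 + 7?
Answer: -720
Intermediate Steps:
Z(j, Q) = j + Q*j (Z(j, Q) = Q*j + j = j + Q*j)
R = 5
(-9*R)*(((-2 - 1*(-1)) + 2) + (Z(-5, -4) + 0)) = (-9*5)*(((-2 - 1*(-1)) + 2) + (-5*(1 - 4) + 0)) = -45*(((-2 + 1) + 2) + (-5*(-3) + 0)) = -45*((-1 + 2) + (15 + 0)) = -45*(1 + 15) = -45*16 = -720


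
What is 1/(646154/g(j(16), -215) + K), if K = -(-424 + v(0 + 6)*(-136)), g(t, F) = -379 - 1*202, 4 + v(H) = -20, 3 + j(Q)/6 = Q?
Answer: -581/2296194 ≈ -0.00025303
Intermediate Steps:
j(Q) = -18 + 6*Q
v(H) = -24 (v(H) = -4 - 20 = -24)
g(t, F) = -581 (g(t, F) = -379 - 202 = -581)
K = -2840 (K = -(-424 - 24*(-136)) = -(-424 + 3264) = -1*2840 = -2840)
1/(646154/g(j(16), -215) + K) = 1/(646154/(-581) - 2840) = 1/(646154*(-1/581) - 2840) = 1/(-646154/581 - 2840) = 1/(-2296194/581) = -581/2296194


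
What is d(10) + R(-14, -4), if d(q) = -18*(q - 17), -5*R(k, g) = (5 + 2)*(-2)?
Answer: 644/5 ≈ 128.80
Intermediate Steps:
R(k, g) = 14/5 (R(k, g) = -(5 + 2)*(-2)/5 = -7*(-2)/5 = -1/5*(-14) = 14/5)
d(q) = 306 - 18*q (d(q) = -18*(-17 + q) = 306 - 18*q)
d(10) + R(-14, -4) = (306 - 18*10) + 14/5 = (306 - 180) + 14/5 = 126 + 14/5 = 644/5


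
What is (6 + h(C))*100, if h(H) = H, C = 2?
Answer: 800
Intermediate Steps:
(6 + h(C))*100 = (6 + 2)*100 = 8*100 = 800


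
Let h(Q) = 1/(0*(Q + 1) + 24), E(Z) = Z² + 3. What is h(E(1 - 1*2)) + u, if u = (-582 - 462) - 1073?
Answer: -50807/24 ≈ -2117.0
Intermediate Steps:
E(Z) = 3 + Z²
u = -2117 (u = -1044 - 1073 = -2117)
h(Q) = 1/24 (h(Q) = 1/(0*(1 + Q) + 24) = 1/(0 + 24) = 1/24)
h(E(1 - 1*2)) + u = 1/24 - 2117 = -50807/24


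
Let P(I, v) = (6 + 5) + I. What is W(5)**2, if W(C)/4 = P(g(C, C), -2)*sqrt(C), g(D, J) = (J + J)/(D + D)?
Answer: 11520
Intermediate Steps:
g(D, J) = J/D (g(D, J) = (2*J)/((2*D)) = (2*J)*(1/(2*D)) = J/D)
P(I, v) = 11 + I
W(C) = 48*sqrt(C) (W(C) = 4*((11 + C/C)*sqrt(C)) = 4*((11 + 1)*sqrt(C)) = 4*(12*sqrt(C)) = 48*sqrt(C))
W(5)**2 = (48*sqrt(5))**2 = 11520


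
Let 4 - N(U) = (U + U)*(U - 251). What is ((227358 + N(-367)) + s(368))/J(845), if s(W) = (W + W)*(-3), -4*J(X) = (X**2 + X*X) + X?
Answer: 913832/1428895 ≈ 0.63954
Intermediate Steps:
J(X) = -X**2/2 - X/4 (J(X) = -((X**2 + X*X) + X)/4 = -((X**2 + X**2) + X)/4 = -(2*X**2 + X)/4 = -(X + 2*X**2)/4 = -X**2/2 - X/4)
N(U) = 4 - 2*U*(-251 + U) (N(U) = 4 - (U + U)*(U - 251) = 4 - 2*U*(-251 + U))
s(W) = -6*W (s(W) = (2*W)*(-3) = -6*W)
((227358 + N(-367)) + s(368))/J(845) = ((227358 + (4 - 2*(-367)**2 + 502*(-367))) - 6*368)/((-1/4*845*(1 + 2*845))) = ((227358 + (4 - 2*134689 - 184234)) - 2208)/((-1/4*845*(1 + 1690))) = ((227358 + (4 - 269378 - 184234)) - 2208)/((-1/4*845*1691)) = ((227358 - 453608) - 2208)/(-1428895/4) = (-226250 - 2208)*(-4/1428895) = -228458*(-4/1428895) = 913832/1428895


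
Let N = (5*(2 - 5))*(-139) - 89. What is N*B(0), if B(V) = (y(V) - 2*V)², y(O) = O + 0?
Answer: 0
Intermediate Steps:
y(O) = O
B(V) = V² (B(V) = (V - 2*V)² = (-V)² = V²)
N = 1996 (N = (5*(-3))*(-139) - 89 = -15*(-139) - 89 = 2085 - 89 = 1996)
N*B(0) = 1996*0² = 1996*0 = 0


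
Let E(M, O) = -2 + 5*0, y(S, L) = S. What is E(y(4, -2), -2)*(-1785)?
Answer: 3570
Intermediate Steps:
E(M, O) = -2 (E(M, O) = -2 + 0 = -2)
E(y(4, -2), -2)*(-1785) = -2*(-1785) = 3570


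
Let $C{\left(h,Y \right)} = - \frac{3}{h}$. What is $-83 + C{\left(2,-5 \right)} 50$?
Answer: $-158$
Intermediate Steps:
$-83 + C{\left(2,-5 \right)} 50 = -83 + - \frac{3}{2} \cdot 50 = -83 + \left(-3\right) \frac{1}{2} \cdot 50 = -83 - 75 = -158$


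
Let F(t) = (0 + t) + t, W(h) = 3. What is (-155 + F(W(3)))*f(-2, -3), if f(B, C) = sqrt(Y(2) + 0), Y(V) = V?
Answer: -149*sqrt(2) ≈ -210.72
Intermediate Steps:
F(t) = 2*t (F(t) = t + t = 2*t)
f(B, C) = sqrt(2) (f(B, C) = sqrt(2 + 0) = sqrt(2))
(-155 + F(W(3)))*f(-2, -3) = (-155 + 2*3)*sqrt(2) = (-155 + 6)*sqrt(2) = -149*sqrt(2)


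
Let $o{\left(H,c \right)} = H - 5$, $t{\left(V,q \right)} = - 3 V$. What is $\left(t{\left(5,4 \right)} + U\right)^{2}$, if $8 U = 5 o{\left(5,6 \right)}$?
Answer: $225$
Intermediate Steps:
$o{\left(H,c \right)} = -5 + H$
$U = 0$ ($U = \frac{5 \left(-5 + 5\right)}{8} = \frac{5 \cdot 0}{8} = \frac{1}{8} \cdot 0 = 0$)
$\left(t{\left(5,4 \right)} + U\right)^{2} = \left(\left(-3\right) 5 + 0\right)^{2} = \left(-15 + 0\right)^{2} = \left(-15\right)^{2} = 225$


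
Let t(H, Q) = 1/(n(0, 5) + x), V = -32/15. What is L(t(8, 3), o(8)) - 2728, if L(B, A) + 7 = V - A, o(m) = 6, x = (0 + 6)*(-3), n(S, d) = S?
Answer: -41147/15 ≈ -2743.1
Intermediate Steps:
V = -32/15 (V = -32*1/15 = -32/15 ≈ -2.1333)
x = -18 (x = 6*(-3) = -18)
t(H, Q) = -1/18 (t(H, Q) = 1/(0 - 18) = 1/(-18) = -1/18)
L(B, A) = -137/15 - A (L(B, A) = -7 + (-32/15 - A) = -137/15 - A)
L(t(8, 3), o(8)) - 2728 = (-137/15 - 1*6) - 2728 = (-137/15 - 6) - 2728 = -227/15 - 2728 = -41147/15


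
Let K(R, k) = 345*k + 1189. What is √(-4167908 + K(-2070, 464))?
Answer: I*√4006639 ≈ 2001.7*I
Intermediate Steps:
K(R, k) = 1189 + 345*k
√(-4167908 + K(-2070, 464)) = √(-4167908 + (1189 + 345*464)) = √(-4167908 + (1189 + 160080)) = √(-4167908 + 161269) = √(-4006639) = I*√4006639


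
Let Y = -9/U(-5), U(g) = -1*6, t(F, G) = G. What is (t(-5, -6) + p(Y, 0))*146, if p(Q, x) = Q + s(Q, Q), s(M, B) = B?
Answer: -438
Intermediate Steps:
U(g) = -6
Y = 3/2 (Y = -9/(-6) = -9*(-1/6) = 3/2 ≈ 1.5000)
p(Q, x) = 2*Q (p(Q, x) = Q + Q = 2*Q)
(t(-5, -6) + p(Y, 0))*146 = (-6 + 2*(3/2))*146 = (-6 + 3)*146 = -3*146 = -438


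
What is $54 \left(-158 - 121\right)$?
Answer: $-15066$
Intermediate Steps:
$54 \left(-158 - 121\right) = 54 \left(-279\right) = -15066$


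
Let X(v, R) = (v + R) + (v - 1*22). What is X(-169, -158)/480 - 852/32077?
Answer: -8512423/7698480 ≈ -1.1057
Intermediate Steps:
X(v, R) = -22 + R + 2*v (X(v, R) = (R + v) + (v - 22) = (R + v) + (-22 + v) = -22 + R + 2*v)
X(-169, -158)/480 - 852/32077 = (-22 - 158 + 2*(-169))/480 - 852/32077 = (-22 - 158 - 338)*(1/480) - 852*1/32077 = -518*1/480 - 852/32077 = -259/240 - 852/32077 = -8512423/7698480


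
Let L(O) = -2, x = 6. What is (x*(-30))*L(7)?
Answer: 360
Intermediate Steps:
(x*(-30))*L(7) = (6*(-30))*(-2) = -180*(-2) = 360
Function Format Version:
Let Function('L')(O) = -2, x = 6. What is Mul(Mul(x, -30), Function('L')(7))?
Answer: 360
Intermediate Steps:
Mul(Mul(x, -30), Function('L')(7)) = Mul(Mul(6, -30), -2) = Mul(-180, -2) = 360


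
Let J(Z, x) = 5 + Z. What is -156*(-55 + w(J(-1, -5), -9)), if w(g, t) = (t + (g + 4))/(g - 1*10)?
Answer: 8554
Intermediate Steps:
w(g, t) = (4 + g + t)/(-10 + g) (w(g, t) = (t + (4 + g))/(g - 10) = (4 + g + t)/(-10 + g))
-156*(-55 + w(J(-1, -5), -9)) = -156*(-55 + (4 + (5 - 1) - 9)/(-10 + (5 - 1))) = -156*(-55 + (4 + 4 - 9)/(-10 + 4)) = -156*(-55 - 1/(-6)) = -156*(-55 - ⅙*(-1)) = -156*(-55 + ⅙) = -156*(-329/6) = 8554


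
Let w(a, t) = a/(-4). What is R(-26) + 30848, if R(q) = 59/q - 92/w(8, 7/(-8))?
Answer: 803185/26 ≈ 30892.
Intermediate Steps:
w(a, t) = -a/4 (w(a, t) = a*(-¼) = -a/4)
R(q) = 46 + 59/q (R(q) = 59/q - 92/((-¼*8)) = 59/q - 92/(-2) = 59/q - 92*(-½) = 59/q + 46 = 46 + 59/q)
R(-26) + 30848 = (46 + 59/(-26)) + 30848 = (46 + 59*(-1/26)) + 30848 = (46 - 59/26) + 30848 = 1137/26 + 30848 = 803185/26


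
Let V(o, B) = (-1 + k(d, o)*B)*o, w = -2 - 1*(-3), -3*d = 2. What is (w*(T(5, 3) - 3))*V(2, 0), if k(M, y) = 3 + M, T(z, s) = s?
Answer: 0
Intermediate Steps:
d = -⅔ (d = -⅓*2 = -⅔ ≈ -0.66667)
w = 1 (w = -2 + 3 = 1)
V(o, B) = o*(-1 + 7*B/3) (V(o, B) = (-1 + (3 - ⅔)*B)*o = (-1 + 7*B/3)*o = o*(-1 + 7*B/3))
(w*(T(5, 3) - 3))*V(2, 0) = (1*(3 - 3))*((⅓)*2*(-3 + 7*0)) = (1*0)*((⅓)*2*(-3 + 0)) = 0*((⅓)*2*(-3)) = 0*(-2) = 0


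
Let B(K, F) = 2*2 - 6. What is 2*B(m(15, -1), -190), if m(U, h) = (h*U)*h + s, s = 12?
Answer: -4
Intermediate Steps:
m(U, h) = 12 + U*h² (m(U, h) = (h*U)*h + 12 = (U*h)*h + 12 = U*h² + 12 = 12 + U*h²)
B(K, F) = -2 (B(K, F) = 4 - 6 = -2)
2*B(m(15, -1), -190) = 2*(-2) = -4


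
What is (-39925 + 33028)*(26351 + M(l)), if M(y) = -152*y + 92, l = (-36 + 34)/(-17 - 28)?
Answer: -2734961669/15 ≈ -1.8233e+8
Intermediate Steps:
l = 2/45 (l = -2/(-45) = -2*(-1/45) = 2/45 ≈ 0.044444)
M(y) = 92 - 152*y
(-39925 + 33028)*(26351 + M(l)) = (-39925 + 33028)*(26351 + (92 - 152*2/45)) = -6897*(26351 + (92 - 304/45)) = -6897*(26351 + 3836/45) = -6897*1189631/45 = -2734961669/15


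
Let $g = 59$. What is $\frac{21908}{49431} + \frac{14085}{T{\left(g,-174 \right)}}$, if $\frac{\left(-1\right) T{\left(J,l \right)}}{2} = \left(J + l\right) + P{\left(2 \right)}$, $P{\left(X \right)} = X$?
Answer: $\frac{701186843}{11171406} \approx 62.766$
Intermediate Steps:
$T{\left(J,l \right)} = -4 - 2 J - 2 l$ ($T{\left(J,l \right)} = - 2 \left(\left(J + l\right) + 2\right) = - 2 \left(2 + J + l\right) = -4 - 2 J - 2 l$)
$\frac{21908}{49431} + \frac{14085}{T{\left(g,-174 \right)}} = \frac{21908}{49431} + \frac{14085}{-4 - 118 - -348} = 21908 \cdot \frac{1}{49431} + \frac{14085}{-4 - 118 + 348} = \frac{21908}{49431} + \frac{14085}{226} = \frac{701186843}{11171406}$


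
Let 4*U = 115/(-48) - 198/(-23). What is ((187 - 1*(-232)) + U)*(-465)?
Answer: -287860265/1472 ≈ -1.9556e+5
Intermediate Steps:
U = 6859/4416 (U = (115/(-48) - 198/(-23))/4 = (115*(-1/48) - 198*(-1/23))/4 = (-115/48 + 198/23)/4 = (1/4)*(6859/1104) = 6859/4416 ≈ 1.5532)
((187 - 1*(-232)) + U)*(-465) = ((187 - 1*(-232)) + 6859/4416)*(-465) = ((187 + 232) + 6859/4416)*(-465) = (419 + 6859/4416)*(-465) = (1857163/4416)*(-465) = -287860265/1472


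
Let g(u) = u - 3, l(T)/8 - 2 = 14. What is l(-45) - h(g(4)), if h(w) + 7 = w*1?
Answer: 134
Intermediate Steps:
l(T) = 128 (l(T) = 16 + 8*14 = 16 + 112 = 128)
g(u) = -3 + u
h(w) = -7 + w (h(w) = -7 + w*1 = -7 + w)
l(-45) - h(g(4)) = 128 - (-7 + (-3 + 4)) = 128 - (-7 + 1) = 128 - 1*(-6) = 128 + 6 = 134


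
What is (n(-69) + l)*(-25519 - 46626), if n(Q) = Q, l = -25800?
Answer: 1866319005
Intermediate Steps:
(n(-69) + l)*(-25519 - 46626) = (-69 - 25800)*(-25519 - 46626) = -25869*(-72145) = 1866319005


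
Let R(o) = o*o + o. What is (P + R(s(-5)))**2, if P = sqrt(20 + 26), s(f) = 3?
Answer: (12 + sqrt(46))**2 ≈ 352.78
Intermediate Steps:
P = sqrt(46) ≈ 6.7823
R(o) = o + o**2 (R(o) = o**2 + o = o + o**2)
(P + R(s(-5)))**2 = (sqrt(46) + 3*(1 + 3))**2 = (sqrt(46) + 3*4)**2 = (sqrt(46) + 12)**2 = (12 + sqrt(46))**2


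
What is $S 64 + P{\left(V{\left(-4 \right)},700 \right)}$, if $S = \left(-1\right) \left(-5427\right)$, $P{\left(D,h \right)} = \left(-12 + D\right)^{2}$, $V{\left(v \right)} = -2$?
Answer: $347524$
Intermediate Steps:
$S = 5427$
$S 64 + P{\left(V{\left(-4 \right)},700 \right)} = 5427 \cdot 64 + \left(-12 - 2\right)^{2} = 347328 + \left(-14\right)^{2} = 347328 + 196 = 347524$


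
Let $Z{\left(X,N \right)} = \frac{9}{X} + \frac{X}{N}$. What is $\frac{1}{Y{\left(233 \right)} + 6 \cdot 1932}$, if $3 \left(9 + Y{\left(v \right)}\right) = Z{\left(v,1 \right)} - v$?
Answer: $\frac{233}{2698842} \approx 8.6333 \cdot 10^{-5}$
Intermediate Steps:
$Y{\left(v \right)} = -9 + \frac{3}{v}$ ($Y{\left(v \right)} = -9 + \frac{\left(\frac{9}{v} + \frac{v}{1}\right) - v}{3} = -9 + \frac{\left(\frac{9}{v} + v 1\right) - v}{3} = -9 + \frac{\left(\frac{9}{v} + v\right) - v}{3} = -9 + \frac{\left(v + \frac{9}{v}\right) - v}{3} = -9 + \frac{9 \frac{1}{v}}{3} = -9 + \frac{3}{v}$)
$\frac{1}{Y{\left(233 \right)} + 6 \cdot 1932} = \frac{1}{\left(-9 + \frac{3}{233}\right) + 6 \cdot 1932} = \frac{1}{\left(-9 + 3 \cdot \frac{1}{233}\right) + 11592} = \frac{1}{\left(-9 + \frac{3}{233}\right) + 11592} = \frac{1}{- \frac{2094}{233} + 11592} = \frac{1}{\frac{2698842}{233}} = \frac{233}{2698842}$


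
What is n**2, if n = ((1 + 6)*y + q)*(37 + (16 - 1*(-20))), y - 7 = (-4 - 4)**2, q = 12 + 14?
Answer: 1457636041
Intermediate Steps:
q = 26
y = 71 (y = 7 + (-4 - 4)**2 = 7 + (-8)**2 = 7 + 64 = 71)
n = 38179 (n = ((1 + 6)*71 + 26)*(37 + (16 - 1*(-20))) = (7*71 + 26)*(37 + (16 + 20)) = (497 + 26)*(37 + 36) = 523*73 = 38179)
n**2 = 38179**2 = 1457636041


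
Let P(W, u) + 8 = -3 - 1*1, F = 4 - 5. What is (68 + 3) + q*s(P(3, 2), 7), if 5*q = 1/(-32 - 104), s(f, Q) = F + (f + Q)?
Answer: 24143/340 ≈ 71.009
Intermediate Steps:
F = -1
P(W, u) = -12 (P(W, u) = -8 + (-3 - 1*1) = -8 + (-3 - 1) = -8 - 4 = -12)
s(f, Q) = -1 + Q + f (s(f, Q) = -1 + (f + Q) = -1 + (Q + f) = -1 + Q + f)
q = -1/680 (q = 1/(5*(-32 - 104)) = (1/5)/(-136) = (1/5)*(-1/136) = -1/680 ≈ -0.0014706)
(68 + 3) + q*s(P(3, 2), 7) = (68 + 3) - (-1 + 7 - 12)/680 = 71 - 1/680*(-6) = 71 + 3/340 = 24143/340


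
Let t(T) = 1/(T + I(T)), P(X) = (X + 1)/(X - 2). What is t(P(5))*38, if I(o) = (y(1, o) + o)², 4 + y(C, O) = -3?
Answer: 38/27 ≈ 1.4074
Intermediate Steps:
y(C, O) = -7 (y(C, O) = -4 - 3 = -7)
P(X) = (1 + X)/(-2 + X)
I(o) = (-7 + o)²
t(T) = 1/(T + (-7 + T)²)
t(P(5))*38 = 38/((1 + 5)/(-2 + 5) + (-7 + (1 + 5)/(-2 + 5))²) = 38/(6/3 + (-7 + 6/3)²) = 38/((⅓)*6 + (-7 + (⅓)*6)²) = 38/(2 + (-7 + 2)²) = 38/(2 + (-5)²) = 38/(2 + 25) = 38/27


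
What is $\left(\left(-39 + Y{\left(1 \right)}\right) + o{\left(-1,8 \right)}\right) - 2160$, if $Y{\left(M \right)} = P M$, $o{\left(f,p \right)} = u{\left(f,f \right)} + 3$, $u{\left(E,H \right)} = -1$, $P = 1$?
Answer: $-2196$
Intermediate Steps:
$o{\left(f,p \right)} = 2$ ($o{\left(f,p \right)} = -1 + 3 = 2$)
$Y{\left(M \right)} = M$ ($Y{\left(M \right)} = 1 M = M$)
$\left(\left(-39 + Y{\left(1 \right)}\right) + o{\left(-1,8 \right)}\right) - 2160 = \left(\left(-39 + 1\right) + 2\right) - 2160 = \left(-38 + 2\right) - 2160 = -36 - 2160 = -2196$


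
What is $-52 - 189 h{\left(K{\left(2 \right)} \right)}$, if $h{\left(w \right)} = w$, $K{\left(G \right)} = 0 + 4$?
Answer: $-808$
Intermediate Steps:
$K{\left(G \right)} = 4$
$-52 - 189 h{\left(K{\left(2 \right)} \right)} = -52 - 756 = -808$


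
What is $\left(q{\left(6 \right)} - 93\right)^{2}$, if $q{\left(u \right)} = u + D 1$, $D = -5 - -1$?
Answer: $8281$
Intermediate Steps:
$D = -4$ ($D = -5 + 1 = -4$)
$q{\left(u \right)} = -4 + u$ ($q{\left(u \right)} = u - 4 = -4 + u$)
$\left(q{\left(6 \right)} - 93\right)^{2} = \left(\left(-4 + 6\right) - 93\right)^{2} = \left(2 - 93\right)^{2} = \left(-91\right)^{2} = 8281$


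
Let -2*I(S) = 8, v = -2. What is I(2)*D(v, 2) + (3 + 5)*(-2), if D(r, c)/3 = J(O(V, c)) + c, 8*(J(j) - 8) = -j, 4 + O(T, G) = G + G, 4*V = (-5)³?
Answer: -136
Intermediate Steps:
V = -125/4 (V = (¼)*(-5)³ = (¼)*(-125) = -125/4 ≈ -31.250)
O(T, G) = -4 + 2*G (O(T, G) = -4 + (G + G) = -4 + 2*G)
J(j) = 8 - j/8 (J(j) = 8 + (-j)/8 = 8 - j/8)
I(S) = -4 (I(S) = -½*8 = -4)
D(r, c) = 51/2 + 9*c/4 (D(r, c) = 3*((8 - (-4 + 2*c)/8) + c) = 3*((8 + (½ - c/4)) + c) = 3*((17/2 - c/4) + c) = 3*(17/2 + 3*c/4) = 51/2 + 9*c/4)
I(2)*D(v, 2) + (3 + 5)*(-2) = -4*(51/2 + (9/4)*2) + (3 + 5)*(-2) = -4*(51/2 + 9/2) + 8*(-2) = -4*30 - 16 = -120 - 16 = -136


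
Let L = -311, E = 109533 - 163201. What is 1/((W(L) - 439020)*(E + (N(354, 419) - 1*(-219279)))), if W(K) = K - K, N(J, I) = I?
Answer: -1/72890490600 ≈ -1.3719e-11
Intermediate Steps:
E = -53668
W(K) = 0
1/((W(L) - 439020)*(E + (N(354, 419) - 1*(-219279)))) = 1/((0 - 439020)*(-53668 + (419 - 1*(-219279)))) = 1/(-439020*(-53668 + (419 + 219279))) = 1/(-439020*(-53668 + 219698)) = 1/(-439020*166030) = 1/(-72890490600) = -1/72890490600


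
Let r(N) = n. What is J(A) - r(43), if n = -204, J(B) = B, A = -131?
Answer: 73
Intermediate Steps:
r(N) = -204
J(A) - r(43) = -131 - 1*(-204) = -131 + 204 = 73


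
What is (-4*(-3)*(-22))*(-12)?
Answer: 3168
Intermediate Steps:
(-4*(-3)*(-22))*(-12) = (12*(-22))*(-12) = -264*(-12) = 3168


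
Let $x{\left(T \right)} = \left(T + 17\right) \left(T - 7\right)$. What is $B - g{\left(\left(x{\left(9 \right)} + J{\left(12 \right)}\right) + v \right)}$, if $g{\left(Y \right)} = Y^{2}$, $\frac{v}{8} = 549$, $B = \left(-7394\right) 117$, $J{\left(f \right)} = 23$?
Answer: $-20819187$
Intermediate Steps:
$x{\left(T \right)} = \left(-7 + T\right) \left(17 + T\right)$ ($x{\left(T \right)} = \left(17 + T\right) \left(-7 + T\right) = \left(-7 + T\right) \left(17 + T\right)$)
$B = -865098$
$v = 4392$ ($v = 8 \cdot 549 = 4392$)
$B - g{\left(\left(x{\left(9 \right)} + J{\left(12 \right)}\right) + v \right)} = -865098 - \left(\left(\left(-119 + 9^{2} + 10 \cdot 9\right) + 23\right) + 4392\right)^{2} = -865098 - \left(\left(\left(-119 + 81 + 90\right) + 23\right) + 4392\right)^{2} = -865098 - \left(\left(52 + 23\right) + 4392\right)^{2} = -865098 - \left(75 + 4392\right)^{2} = -865098 - 4467^{2} = -865098 - 19954089 = -20819187$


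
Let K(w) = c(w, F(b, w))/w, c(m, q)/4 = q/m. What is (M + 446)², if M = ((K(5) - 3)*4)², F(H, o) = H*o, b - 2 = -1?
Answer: 171243396/625 ≈ 2.7399e+5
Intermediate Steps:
b = 1 (b = 2 - 1 = 1)
c(m, q) = 4*q/m (c(m, q) = 4*(q/m) = 4*q/m)
K(w) = 4/w (K(w) = (4*(1*w)/w)/w = (4*w/w)/w = 4/w)
M = 1936/25 (M = ((4/5 - 3)*4)² = ((4*(⅕) - 3)*4)² = ((⅘ - 3)*4)² = (-11/5*4)² = (-44/5)² = 1936/25 ≈ 77.440)
(M + 446)² = (1936/25 + 446)² = (13086/25)² = 171243396/625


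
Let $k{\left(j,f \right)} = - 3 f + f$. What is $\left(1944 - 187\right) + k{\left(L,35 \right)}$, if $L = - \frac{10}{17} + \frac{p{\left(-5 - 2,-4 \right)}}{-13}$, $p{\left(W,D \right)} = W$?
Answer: $1687$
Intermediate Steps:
$L = - \frac{11}{221}$ ($L = - \frac{10}{17} + \frac{-5 - 2}{-13} = \left(-10\right) \frac{1}{17} + \left(-5 - 2\right) \left(- \frac{1}{13}\right) = - \frac{10}{17} - - \frac{7}{13} = - \frac{10}{17} + \frac{7}{13} = - \frac{11}{221} \approx -0.049774$)
$k{\left(j,f \right)} = - 2 f$
$\left(1944 - 187\right) + k{\left(L,35 \right)} = \left(1944 - 187\right) - 70 = 1757 - 70 = 1687$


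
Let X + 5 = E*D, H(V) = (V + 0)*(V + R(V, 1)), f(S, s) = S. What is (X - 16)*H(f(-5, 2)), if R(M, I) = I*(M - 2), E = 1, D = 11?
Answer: -600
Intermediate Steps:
R(M, I) = I*(-2 + M)
H(V) = V*(-2 + 2*V) (H(V) = (V + 0)*(V + 1*(-2 + V)) = V*(V + (-2 + V)) = V*(-2 + 2*V))
X = 6 (X = -5 + 1*11 = -5 + 11 = 6)
(X - 16)*H(f(-5, 2)) = (6 - 16)*(2*(-5)*(-1 - 5)) = -20*(-5)*(-6) = -10*60 = -600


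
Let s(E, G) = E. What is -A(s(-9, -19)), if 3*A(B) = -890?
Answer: 890/3 ≈ 296.67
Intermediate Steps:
A(B) = -890/3 (A(B) = (⅓)*(-890) = -890/3)
-A(s(-9, -19)) = -1*(-890/3) = 890/3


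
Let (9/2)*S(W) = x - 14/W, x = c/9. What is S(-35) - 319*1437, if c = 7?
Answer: -185653109/405 ≈ -4.5840e+5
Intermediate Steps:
x = 7/9 ≈ 0.77778
S(W) = 14/81 - 28/(9*W) (S(W) = 2*(7/9 - 14/W)/9 = 14/81 - 28/(9*W))
S(-35) - 319*1437 = (14/81)*(-18 - 35)/(-35) - 319*1437 = (14/81)*(-1/35)*(-53) - 458403 = 106/405 - 458403 = -185653109/405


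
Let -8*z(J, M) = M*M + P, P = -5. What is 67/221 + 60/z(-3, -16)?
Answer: -89263/55471 ≈ -1.6092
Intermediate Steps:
z(J, M) = 5/8 - M**2/8 (z(J, M) = -(M*M - 5)/8 = -(M**2 - 5)/8 = -(-5 + M**2)/8 = 5/8 - M**2/8)
67/221 + 60/z(-3, -16) = 67/221 + 60/(5/8 - 1/8*(-16)**2) = 67*(1/221) + 60/(5/8 - 1/8*256) = 67/221 + 60/(5/8 - 32) = 67/221 + 60/(-251/8) = 67/221 + 60*(-8/251) = 67/221 - 480/251 = -89263/55471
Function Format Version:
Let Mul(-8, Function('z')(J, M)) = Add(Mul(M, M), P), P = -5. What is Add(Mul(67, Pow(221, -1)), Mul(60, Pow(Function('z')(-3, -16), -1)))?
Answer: Rational(-89263, 55471) ≈ -1.6092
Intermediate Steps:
Function('z')(J, M) = Add(Rational(5, 8), Mul(Rational(-1, 8), Pow(M, 2))) (Function('z')(J, M) = Mul(Rational(-1, 8), Add(Mul(M, M), -5)) = Mul(Rational(-1, 8), Add(Pow(M, 2), -5)) = Mul(Rational(-1, 8), Add(-5, Pow(M, 2))) = Add(Rational(5, 8), Mul(Rational(-1, 8), Pow(M, 2))))
Add(Mul(67, Pow(221, -1)), Mul(60, Pow(Function('z')(-3, -16), -1))) = Add(Mul(67, Pow(221, -1)), Mul(60, Pow(Add(Rational(5, 8), Mul(Rational(-1, 8), Pow(-16, 2))), -1))) = Add(Mul(67, Rational(1, 221)), Mul(60, Pow(Add(Rational(5, 8), Mul(Rational(-1, 8), 256)), -1))) = Add(Rational(67, 221), Mul(60, Pow(Add(Rational(5, 8), -32), -1))) = Add(Rational(67, 221), Mul(60, Pow(Rational(-251, 8), -1))) = Add(Rational(67, 221), Mul(60, Rational(-8, 251))) = Add(Rational(67, 221), Rational(-480, 251)) = Rational(-89263, 55471)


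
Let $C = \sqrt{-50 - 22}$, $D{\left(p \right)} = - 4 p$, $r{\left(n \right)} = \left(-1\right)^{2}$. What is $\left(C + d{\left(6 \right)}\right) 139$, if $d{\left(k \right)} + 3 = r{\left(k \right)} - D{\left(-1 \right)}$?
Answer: $-834 + 834 i \sqrt{2} \approx -834.0 + 1179.5 i$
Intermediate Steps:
$r{\left(n \right)} = 1$
$C = 6 i \sqrt{2}$ ($C = \sqrt{-72} = 6 i \sqrt{2} \approx 8.4853 i$)
$d{\left(k \right)} = -6$ ($d{\left(k \right)} = -3 + \left(1 - \left(-4\right) \left(-1\right)\right) = -3 + \left(1 - 4\right) = -3 - 3 = -6$)
$\left(C + d{\left(6 \right)}\right) 139 = \left(6 i \sqrt{2} - 6\right) 139 = \left(-6 + 6 i \sqrt{2}\right) 139 = -834 + 834 i \sqrt{2}$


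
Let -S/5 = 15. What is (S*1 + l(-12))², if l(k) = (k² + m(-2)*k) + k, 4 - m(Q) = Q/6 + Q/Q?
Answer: 289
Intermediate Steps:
S = -75 (S = -5*15 = -75)
m(Q) = 3 - Q/6 (m(Q) = 4 - (Q/6 + Q/Q) = 4 - (Q*(⅙) + 1) = 4 - (Q/6 + 1) = 4 - (1 + Q/6) = 4 + (-1 - Q/6) = 3 - Q/6)
l(k) = k² + 13*k/3 (l(k) = (k² + (3 - ⅙*(-2))*k) + k = (k² + (3 + ⅓)*k) + k = (k² + 10*k/3) + k = k² + 13*k/3)
(S*1 + l(-12))² = (-75*1 + (⅓)*(-12)*(13 + 3*(-12)))² = (-75 + (⅓)*(-12)*(13 - 36))² = (-75 + (⅓)*(-12)*(-23))² = (-75 + 92)² = 17² = 289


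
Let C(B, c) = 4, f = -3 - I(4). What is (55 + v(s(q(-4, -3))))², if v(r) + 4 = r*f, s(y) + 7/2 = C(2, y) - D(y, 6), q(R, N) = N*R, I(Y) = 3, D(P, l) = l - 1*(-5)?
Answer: 12996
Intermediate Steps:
D(P, l) = 5 + l (D(P, l) = l + 5 = 5 + l)
f = -6 (f = -3 - 1*3 = -3 - 3 = -6)
s(y) = -21/2 (s(y) = -7/2 + (4 - (5 + 6)) = -7/2 + (4 - 1*11) = -7/2 + (4 - 11) = -7/2 - 7 = -21/2)
v(r) = -4 - 6*r (v(r) = -4 + r*(-6) = -4 - 6*r)
(55 + v(s(q(-4, -3))))² = (55 + (-4 - 6*(-21/2)))² = (55 + (-4 + 63))² = (55 + 59)² = 114² = 12996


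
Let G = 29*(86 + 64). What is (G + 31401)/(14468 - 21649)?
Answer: -35751/7181 ≈ -4.9786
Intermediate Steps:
G = 4350 (G = 29*150 = 4350)
(G + 31401)/(14468 - 21649) = (4350 + 31401)/(14468 - 21649) = 35751/(-7181) = 35751*(-1/7181) = -35751/7181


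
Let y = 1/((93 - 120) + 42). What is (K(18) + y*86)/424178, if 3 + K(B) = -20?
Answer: -259/6362670 ≈ -4.0706e-5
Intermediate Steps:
K(B) = -23 (K(B) = -3 - 20 = -23)
y = 1/15 (y = 1/(-27 + 42) = 1/15 ≈ 0.066667)
(K(18) + y*86)/424178 = (-23 + (1/15)*86)/424178 = (-23 + 86/15)*(1/424178) = -259/15*1/424178 = -259/6362670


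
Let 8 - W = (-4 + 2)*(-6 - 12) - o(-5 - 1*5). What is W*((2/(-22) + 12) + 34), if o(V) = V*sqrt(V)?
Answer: -14140/11 - 5050*I*sqrt(10)/11 ≈ -1285.5 - 1451.8*I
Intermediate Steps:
o(V) = V**(3/2)
W = -28 - 10*I*sqrt(10) (W = 8 - ((-4 + 2)*(-6 - 12) - (-5 - 1*5)**(3/2)) = 8 - (-2*(-18) - (-5 - 5)**(3/2)) = 8 - (36 - (-10)**(3/2)) = 8 - (36 - (-10)*I*sqrt(10)) = 8 - (36 + 10*I*sqrt(10)) = 8 + (-36 - 10*I*sqrt(10)) = -28 - 10*I*sqrt(10) ≈ -28.0 - 31.623*I)
W*((2/(-22) + 12) + 34) = (-28 - 10*I*sqrt(10))*((2/(-22) + 12) + 34) = (-28 - 10*I*sqrt(10))*((2*(-1/22) + 12) + 34) = (-28 - 10*I*sqrt(10))*((-1/11 + 12) + 34) = (-28 - 10*I*sqrt(10))*(131/11 + 34) = (-28 - 10*I*sqrt(10))*(505/11) = -14140/11 - 5050*I*sqrt(10)/11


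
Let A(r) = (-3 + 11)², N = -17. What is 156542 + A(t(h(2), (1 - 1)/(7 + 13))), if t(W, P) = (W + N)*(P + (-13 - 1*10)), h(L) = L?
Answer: 156606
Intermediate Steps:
t(W, P) = (-23 + P)*(-17 + W) (t(W, P) = (W - 17)*(P + (-13 - 1*10)) = (-17 + W)*(P + (-13 - 10)) = (-17 + W)*(P - 23) = (-17 + W)*(-23 + P) = (-23 + P)*(-17 + W))
A(r) = 64 (A(r) = 8² = 64)
156542 + A(t(h(2), (1 - 1)/(7 + 13))) = 156542 + 64 = 156606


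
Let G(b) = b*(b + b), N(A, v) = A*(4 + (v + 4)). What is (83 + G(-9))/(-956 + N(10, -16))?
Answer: -35/148 ≈ -0.23649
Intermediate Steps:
N(A, v) = A*(8 + v) (N(A, v) = A*(4 + (4 + v)) = A*(8 + v))
G(b) = 2*b² (G(b) = b*(2*b) = 2*b²)
(83 + G(-9))/(-956 + N(10, -16)) = (83 + 2*(-9)²)/(-956 + 10*(8 - 16)) = (83 + 2*81)/(-956 + 10*(-8)) = (83 + 162)/(-956 - 80) = 245/(-1036) = 245*(-1/1036) = -35/148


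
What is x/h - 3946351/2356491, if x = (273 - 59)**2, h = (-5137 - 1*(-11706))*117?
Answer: -975046988429/603711785781 ≈ -1.6151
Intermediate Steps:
h = 768573 (h = (-5137 + 11706)*117 = 6569*117 = 768573)
x = 45796 (x = 214**2 = 45796)
x/h - 3946351/2356491 = 45796/768573 - 3946351/2356491 = -975046988429/603711785781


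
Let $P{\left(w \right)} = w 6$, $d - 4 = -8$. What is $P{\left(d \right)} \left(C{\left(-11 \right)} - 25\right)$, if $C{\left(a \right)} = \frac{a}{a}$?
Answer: $576$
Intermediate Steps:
$d = -4$ ($d = 4 - 8 = -4$)
$P{\left(w \right)} = 6 w$
$C{\left(a \right)} = 1$
$P{\left(d \right)} \left(C{\left(-11 \right)} - 25\right) = 6 \left(-4\right) \left(1 - 25\right) = \left(-24\right) \left(-24\right) = 576$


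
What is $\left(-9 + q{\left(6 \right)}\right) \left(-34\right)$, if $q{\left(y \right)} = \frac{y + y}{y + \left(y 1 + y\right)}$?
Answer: $\frac{850}{3} \approx 283.33$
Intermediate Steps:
$q{\left(y \right)} = \frac{2}{3}$ ($q{\left(y \right)} = \frac{2 y}{y + \left(y + y\right)} = \frac{2 y}{y + 2 y} = \frac{2 y}{3 y} = 2 y \frac{1}{3 y} = \frac{2}{3}$)
$\left(-9 + q{\left(6 \right)}\right) \left(-34\right) = \left(-9 + \frac{2}{3}\right) \left(-34\right) = \left(- \frac{25}{3}\right) \left(-34\right) = \frac{850}{3}$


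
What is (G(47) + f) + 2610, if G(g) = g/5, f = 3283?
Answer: 29512/5 ≈ 5902.4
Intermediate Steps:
G(g) = g/5 (G(g) = g*(⅕) = g/5)
(G(47) + f) + 2610 = ((⅕)*47 + 3283) + 2610 = (47/5 + 3283) + 2610 = 16462/5 + 2610 = 29512/5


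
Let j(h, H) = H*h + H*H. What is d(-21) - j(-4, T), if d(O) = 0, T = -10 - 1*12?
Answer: -572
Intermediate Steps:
T = -22 (T = -10 - 12 = -22)
j(h, H) = H² + H*h (j(h, H) = H*h + H² = H² + H*h)
d(-21) - j(-4, T) = 0 - (-22)*(-22 - 4) = 0 - (-22)*(-26) = 0 - 1*572 = 0 - 572 = -572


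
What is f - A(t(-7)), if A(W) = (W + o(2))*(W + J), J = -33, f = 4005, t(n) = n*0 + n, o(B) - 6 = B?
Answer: 4045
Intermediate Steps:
o(B) = 6 + B
t(n) = n (t(n) = 0 + n = n)
A(W) = (-33 + W)*(8 + W) (A(W) = (W + (6 + 2))*(W - 33) = (W + 8)*(-33 + W) = (8 + W)*(-33 + W) = (-33 + W)*(8 + W))
f - A(t(-7)) = 4005 - (-264 + (-7)² - 25*(-7)) = 4005 - (-264 + 49 + 175) = 4005 - 1*(-40) = 4005 + 40 = 4045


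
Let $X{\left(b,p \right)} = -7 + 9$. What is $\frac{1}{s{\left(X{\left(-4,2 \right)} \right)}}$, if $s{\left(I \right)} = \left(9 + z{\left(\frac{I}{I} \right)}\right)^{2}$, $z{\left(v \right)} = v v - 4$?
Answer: $\frac{1}{36} \approx 0.027778$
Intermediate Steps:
$z{\left(v \right)} = -4 + v^{2}$ ($z{\left(v \right)} = v^{2} - 4 = -4 + v^{2}$)
$X{\left(b,p \right)} = 2$
$s{\left(I \right)} = 36$ ($s{\left(I \right)} = \left(9 + \left(-4 + \left(\frac{I}{I}\right)^{2}\right)\right)^{2} = \left(9 - \left(4 - 1^{2}\right)\right)^{2} = \left(9 + \left(-4 + 1\right)\right)^{2} = \left(9 - 3\right)^{2} = 6^{2} = 36$)
$\frac{1}{s{\left(X{\left(-4,2 \right)} \right)}} = \frac{1}{36}$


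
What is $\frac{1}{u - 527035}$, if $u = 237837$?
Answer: $- \frac{1}{289198} \approx -3.4578 \cdot 10^{-6}$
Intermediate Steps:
$\frac{1}{u - 527035} = \frac{1}{237837 - 527035} = \frac{1}{-289198} = - \frac{1}{289198}$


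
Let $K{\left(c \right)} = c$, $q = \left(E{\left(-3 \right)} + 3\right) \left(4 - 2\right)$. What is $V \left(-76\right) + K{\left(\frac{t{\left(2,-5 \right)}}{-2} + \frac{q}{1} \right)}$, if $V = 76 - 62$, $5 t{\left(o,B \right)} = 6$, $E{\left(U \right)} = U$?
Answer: $- \frac{5323}{5} \approx -1064.6$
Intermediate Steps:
$t{\left(o,B \right)} = \frac{6}{5}$ ($t{\left(o,B \right)} = \frac{1}{5} \cdot 6 = \frac{6}{5}$)
$q = 0$ ($q = \left(-3 + 3\right) \left(4 - 2\right) = 0 \cdot 2 = 0$)
$V = 14$ ($V = 76 - 62 = 14$)
$V \left(-76\right) + K{\left(\frac{t{\left(2,-5 \right)}}{-2} + \frac{q}{1} \right)} = 14 \left(-76\right) + \left(\frac{6}{5 \left(-2\right)} + \frac{0}{1}\right) = -1064 + \left(\frac{6}{5} \left(- \frac{1}{2}\right) + 0 \cdot 1\right) = -1064 + \left(- \frac{3}{5} + 0\right) = -1064 - \frac{3}{5} = - \frac{5323}{5}$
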